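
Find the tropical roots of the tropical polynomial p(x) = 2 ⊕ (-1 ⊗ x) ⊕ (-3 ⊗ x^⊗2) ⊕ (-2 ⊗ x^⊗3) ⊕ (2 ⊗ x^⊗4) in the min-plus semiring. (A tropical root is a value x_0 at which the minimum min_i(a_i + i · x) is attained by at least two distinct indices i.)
Roots: {-4, -1, 2, 3}

Each tropical root is a break point of the lower envelope of the lines y = a_i + i · x (there are 5 lines, with slopes 0, 1, ..., 4). Only the lines that attain the minimum somewhere contribute to roots; other lines are dominated. Here the surviving (envelope) indices are i = 4, i = 3, i = 2, i = 1, i = 0.
Intersections between consecutive envelope lines give the roots: for adjacent envelope indices i < j the intersection is x = (a_i − a_j) / (j − i). Reading off the sorted break points: {-4, -1, 2, 3}.
Verification: at each break x_0, at least two indices attain the minimum of min_i(a_i + i · x_0).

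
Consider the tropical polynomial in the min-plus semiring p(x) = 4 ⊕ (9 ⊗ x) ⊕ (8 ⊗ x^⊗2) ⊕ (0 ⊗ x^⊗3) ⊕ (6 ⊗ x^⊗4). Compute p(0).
p(0) = 0

A tropical monomial a ⊗ x^⊗i evaluates to a + i · x. Evaluating each term at x = 0:
  Term 0 contributes 4 + 0 · 0 = 4
  Term 1 contributes 9 + 1 · 0 = 9
  Term 2 contributes 8 + 2 · 0 = 8
  Term 3 contributes 0 + 3 · 0 = 0
  Term 4 contributes 6 + 4 · 0 = 6
p(0) = ⊕ of these = min[4, 9, 8, 0, 6] = 0.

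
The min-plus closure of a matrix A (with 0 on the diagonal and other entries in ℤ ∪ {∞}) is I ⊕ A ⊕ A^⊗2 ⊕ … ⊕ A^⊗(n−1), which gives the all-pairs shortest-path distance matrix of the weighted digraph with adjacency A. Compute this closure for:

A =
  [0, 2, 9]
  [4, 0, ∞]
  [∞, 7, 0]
Closure =
  [0, 2, 9]
  [4, 0, 13]
  [11, 7, 0]

This is the Floyd-Warshall all-pairs shortest-path computation. For each intermediate vertex k = 0, 1, …, 2, update dist[i][j] ← min(dist[i][j], dist[i][k] + dist[k][j]). The final matrix gives, for each (i, j), the minimum total weight of any directed path from i to j (possibly empty when i = j).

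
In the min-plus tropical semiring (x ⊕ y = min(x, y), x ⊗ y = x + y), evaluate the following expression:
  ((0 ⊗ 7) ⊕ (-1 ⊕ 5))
((0 ⊗ 7) ⊕ (-1 ⊕ 5)) = -1

Expand innermost to outermost. Recall ⊕ takes the minimum of its arguments and ⊗ takes their sum. Working out the expression ((0 ⊗ 7) ⊕ (-1 ⊕ 5)) gives -1.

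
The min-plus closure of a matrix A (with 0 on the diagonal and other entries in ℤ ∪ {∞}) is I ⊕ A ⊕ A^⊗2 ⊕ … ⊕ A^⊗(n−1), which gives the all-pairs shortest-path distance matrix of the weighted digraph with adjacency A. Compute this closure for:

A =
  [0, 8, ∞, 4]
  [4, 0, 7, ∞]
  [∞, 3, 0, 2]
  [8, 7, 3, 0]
Closure =
  [0, 8, 7, 4]
  [4, 0, 7, 8]
  [7, 3, 0, 2]
  [8, 6, 3, 0]

This is the Floyd-Warshall all-pairs shortest-path computation. For each intermediate vertex k = 0, 1, …, 3, update dist[i][j] ← min(dist[i][j], dist[i][k] + dist[k][j]). The final matrix gives, for each (i, j), the minimum total weight of any directed path from i to j (possibly empty when i = j).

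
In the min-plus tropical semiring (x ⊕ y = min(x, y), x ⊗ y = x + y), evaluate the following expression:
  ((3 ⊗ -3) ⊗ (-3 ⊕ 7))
((3 ⊗ -3) ⊗ (-3 ⊕ 7)) = -3

Expand innermost to outermost. Recall ⊕ takes the minimum of its arguments and ⊗ takes their sum. Working out the expression ((3 ⊗ -3) ⊗ (-3 ⊕ 7)) gives -3.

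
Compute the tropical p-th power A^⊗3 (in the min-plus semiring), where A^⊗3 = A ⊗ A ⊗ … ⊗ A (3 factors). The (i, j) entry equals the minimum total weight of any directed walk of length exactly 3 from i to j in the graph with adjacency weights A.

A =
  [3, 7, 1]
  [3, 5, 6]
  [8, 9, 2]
A^⊗3 =
  [9, 12, 5]
  [9, 13, 6]
  [12, 13, 6]

Each entry (A^⊗3)_ij equals the minimum over all length-3 walks i = v_0 → v_1 → … → v_3 = j of Σ_t A[v_t][v_{t+1}]. For example, for (i, j) = (0, 2) we minimise over 9 possible intermediate vertex sequences; the minimum is 5, attained along the walk 0 → 2 → 2 → 2.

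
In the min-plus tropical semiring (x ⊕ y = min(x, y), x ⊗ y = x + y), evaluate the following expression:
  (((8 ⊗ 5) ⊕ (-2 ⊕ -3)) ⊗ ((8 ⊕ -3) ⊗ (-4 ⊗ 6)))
(((8 ⊗ 5) ⊕ (-2 ⊕ -3)) ⊗ ((8 ⊕ -3) ⊗ (-4 ⊗ 6))) = -4

Expand innermost to outermost. Recall ⊕ takes the minimum of its arguments and ⊗ takes their sum. Working out the expression (((8 ⊗ 5) ⊕ (-2 ⊕ -3)) ⊗ ((8 ⊕ -3) ⊗ (-4 ⊗ 6))) gives -4.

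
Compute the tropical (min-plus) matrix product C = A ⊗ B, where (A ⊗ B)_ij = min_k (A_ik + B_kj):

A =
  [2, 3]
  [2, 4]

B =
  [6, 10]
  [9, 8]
A ⊗ B =
  [8, 11]
  [8, 12]

Apply the min-plus product entry-by-entry:
  C[0][0] = min over k of (A[0][0] + B[0][0] = 2 + 6 = 8, A[0][1] + B[1][0] = 3 + 9 = 12) = 8 (attained at k = 0)
  C[0][1] = min over k of (A[0][0] + B[0][1] = 2 + 10 = 12, A[0][1] + B[1][1] = 3 + 8 = 11) = 11 (attained at k = 1)
  C[1][0] = min over k of (A[1][0] + B[0][0] = 2 + 6 = 8, A[1][1] + B[1][0] = 4 + 9 = 13) = 8 (attained at k = 0)
  C[1][1] = min over k of (A[1][0] + B[0][1] = 2 + 10 = 12, A[1][1] + B[1][1] = 4 + 8 = 12) = 12 (attained at k = 0)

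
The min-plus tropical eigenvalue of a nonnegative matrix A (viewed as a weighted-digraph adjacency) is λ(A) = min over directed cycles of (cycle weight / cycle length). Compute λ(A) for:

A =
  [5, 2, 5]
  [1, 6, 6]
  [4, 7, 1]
λ(A) = 1

Enumerate directed cycles and compute their means (weight / length). Sample:
  cycle 0 → 0: weight = 5, length = 1, mean = 5/1 ≈ 5.000
  cycle 1 → 1: weight = 6, length = 1, mean = 6/1 ≈ 6.000
  cycle 2 → 2: weight = 1, length = 1, mean = 1/1 ≈ 1.000
  cycle 0 → 1 → 0: weight = 3, length = 2, mean = 3/2 ≈ 1.500
  cycle 0 → 2 → 0: weight = 9, length = 2, mean = 9/2 ≈ 4.500
  cycle 1 → 0 → 1: weight = 3, length = 2, mean = 3/2 ≈ 1.500
Minimum mean = 1.000, attained e.g. along the cycle 2 → 2 with weight 1 and length 1. So λ(A) = 1/1 = 1.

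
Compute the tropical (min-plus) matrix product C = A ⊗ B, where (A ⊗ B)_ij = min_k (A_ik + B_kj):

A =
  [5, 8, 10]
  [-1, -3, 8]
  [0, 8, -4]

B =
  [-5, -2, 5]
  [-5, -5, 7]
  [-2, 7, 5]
A ⊗ B =
  [0, 3, 10]
  [-8, -8, 4]
  [-6, -2, 1]

Apply the min-plus product entry-by-entry:
  C[0][0] = min over k of (A[0][0] + B[0][0] = 5 + -5 = 0, A[0][1] + B[1][0] = 8 + -5 = 3, A[0][2] + B[2][0] = 10 + -2 = 8) = 0 (attained at k = 0)
  C[0][1] = min over k of (A[0][0] + B[0][1] = 5 + -2 = 3, A[0][1] + B[1][1] = 8 + -5 = 3, A[0][2] + B[2][1] = 10 + 7 = 17) = 3 (attained at k = 0)
  C[0][2] = min over k of (A[0][0] + B[0][2] = 5 + 5 = 10, A[0][1] + B[1][2] = 8 + 7 = 15, A[0][2] + B[2][2] = 10 + 5 = 15) = 10 (attained at k = 0)
  C[1][0] = min over k of (A[1][0] + B[0][0] = -1 + -5 = -6, A[1][1] + B[1][0] = -3 + -5 = -8, A[1][2] + B[2][0] = 8 + -2 = 6) = -8 (attained at k = 1)
  C[1][1] = min over k of (A[1][0] + B[0][1] = -1 + -2 = -3, A[1][1] + B[1][1] = -3 + -5 = -8, A[1][2] + B[2][1] = 8 + 7 = 15) = -8 (attained at k = 1)
  C[1][2] = min over k of (A[1][0] + B[0][2] = -1 + 5 = 4, A[1][1] + B[1][2] = -3 + 7 = 4, A[1][2] + B[2][2] = 8 + 5 = 13) = 4 (attained at k = 0)
  C[2][0] = min over k of (A[2][0] + B[0][0] = 0 + -5 = -5, A[2][1] + B[1][0] = 8 + -5 = 3, A[2][2] + B[2][0] = -4 + -2 = -6) = -6 (attained at k = 2)
  C[2][1] = min over k of (A[2][0] + B[0][1] = 0 + -2 = -2, A[2][1] + B[1][1] = 8 + -5 = 3, A[2][2] + B[2][1] = -4 + 7 = 3) = -2 (attained at k = 0)
  C[2][2] = min over k of (A[2][0] + B[0][2] = 0 + 5 = 5, A[2][1] + B[1][2] = 8 + 7 = 15, A[2][2] + B[2][2] = -4 + 5 = 1) = 1 (attained at k = 2)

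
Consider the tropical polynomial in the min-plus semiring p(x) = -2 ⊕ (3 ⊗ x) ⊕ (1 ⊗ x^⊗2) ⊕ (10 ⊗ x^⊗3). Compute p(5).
p(5) = -2

A tropical monomial a ⊗ x^⊗i evaluates to a + i · x. Evaluating each term at x = 5:
  Term 0 contributes -2 + 0 · 5 = -2
  Term 1 contributes 3 + 1 · 5 = 8
  Term 2 contributes 1 + 2 · 5 = 11
  Term 3 contributes 10 + 3 · 5 = 25
p(5) = ⊕ of these = min[-2, 8, 11, 25] = -2.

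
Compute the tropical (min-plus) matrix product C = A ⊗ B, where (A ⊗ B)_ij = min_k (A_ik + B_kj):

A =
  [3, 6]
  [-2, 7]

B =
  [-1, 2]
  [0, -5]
A ⊗ B =
  [2, 1]
  [-3, 0]

Apply the min-plus product entry-by-entry:
  C[0][0] = min over k of (A[0][0] + B[0][0] = 3 + -1 = 2, A[0][1] + B[1][0] = 6 + 0 = 6) = 2 (attained at k = 0)
  C[0][1] = min over k of (A[0][0] + B[0][1] = 3 + 2 = 5, A[0][1] + B[1][1] = 6 + -5 = 1) = 1 (attained at k = 1)
  C[1][0] = min over k of (A[1][0] + B[0][0] = -2 + -1 = -3, A[1][1] + B[1][0] = 7 + 0 = 7) = -3 (attained at k = 0)
  C[1][1] = min over k of (A[1][0] + B[0][1] = -2 + 2 = 0, A[1][1] + B[1][1] = 7 + -5 = 2) = 0 (attained at k = 0)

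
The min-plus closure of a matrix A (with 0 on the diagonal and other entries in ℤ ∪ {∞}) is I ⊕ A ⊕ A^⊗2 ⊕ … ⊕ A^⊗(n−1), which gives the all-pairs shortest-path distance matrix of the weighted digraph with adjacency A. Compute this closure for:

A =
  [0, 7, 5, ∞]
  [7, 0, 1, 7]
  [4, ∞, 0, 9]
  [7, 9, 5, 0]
Closure =
  [0, 7, 5, 14]
  [5, 0, 1, 7]
  [4, 11, 0, 9]
  [7, 9, 5, 0]

This is the Floyd-Warshall all-pairs shortest-path computation. For each intermediate vertex k = 0, 1, …, 3, update dist[i][j] ← min(dist[i][j], dist[i][k] + dist[k][j]). The final matrix gives, for each (i, j), the minimum total weight of any directed path from i to j (possibly empty when i = j).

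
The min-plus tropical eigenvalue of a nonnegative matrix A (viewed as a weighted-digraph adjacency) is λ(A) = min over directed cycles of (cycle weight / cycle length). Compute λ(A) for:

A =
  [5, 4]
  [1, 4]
λ(A) = 5/2

Enumerate directed cycles and compute their means (weight / length). Sample:
  cycle 0 → 0: weight = 5, length = 1, mean = 5/1 ≈ 5.000
  cycle 1 → 1: weight = 4, length = 1, mean = 4/1 ≈ 4.000
  cycle 0 → 1 → 0: weight = 5, length = 2, mean = 5/2 ≈ 2.500
  cycle 1 → 0 → 1: weight = 5, length = 2, mean = 5/2 ≈ 2.500
Minimum mean = 2.500, attained e.g. along the cycle 0 → 1 → 0 with weight 5 and length 2. So λ(A) = 5/2 = 5/2.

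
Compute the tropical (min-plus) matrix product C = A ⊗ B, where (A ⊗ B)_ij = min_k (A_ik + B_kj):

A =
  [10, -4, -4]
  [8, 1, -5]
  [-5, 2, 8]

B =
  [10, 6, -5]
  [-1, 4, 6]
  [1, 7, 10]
A ⊗ B =
  [-5, 0, 2]
  [-4, 2, 3]
  [1, 1, -10]

Apply the min-plus product entry-by-entry:
  C[0][0] = min over k of (A[0][0] + B[0][0] = 10 + 10 = 20, A[0][1] + B[1][0] = -4 + -1 = -5, A[0][2] + B[2][0] = -4 + 1 = -3) = -5 (attained at k = 1)
  C[0][1] = min over k of (A[0][0] + B[0][1] = 10 + 6 = 16, A[0][1] + B[1][1] = -4 + 4 = 0, A[0][2] + B[2][1] = -4 + 7 = 3) = 0 (attained at k = 1)
  C[0][2] = min over k of (A[0][0] + B[0][2] = 10 + -5 = 5, A[0][1] + B[1][2] = -4 + 6 = 2, A[0][2] + B[2][2] = -4 + 10 = 6) = 2 (attained at k = 1)
  C[1][0] = min over k of (A[1][0] + B[0][0] = 8 + 10 = 18, A[1][1] + B[1][0] = 1 + -1 = 0, A[1][2] + B[2][0] = -5 + 1 = -4) = -4 (attained at k = 2)
  C[1][1] = min over k of (A[1][0] + B[0][1] = 8 + 6 = 14, A[1][1] + B[1][1] = 1 + 4 = 5, A[1][2] + B[2][1] = -5 + 7 = 2) = 2 (attained at k = 2)
  C[1][2] = min over k of (A[1][0] + B[0][2] = 8 + -5 = 3, A[1][1] + B[1][2] = 1 + 6 = 7, A[1][2] + B[2][2] = -5 + 10 = 5) = 3 (attained at k = 0)
  C[2][0] = min over k of (A[2][0] + B[0][0] = -5 + 10 = 5, A[2][1] + B[1][0] = 2 + -1 = 1, A[2][2] + B[2][0] = 8 + 1 = 9) = 1 (attained at k = 1)
  C[2][1] = min over k of (A[2][0] + B[0][1] = -5 + 6 = 1, A[2][1] + B[1][1] = 2 + 4 = 6, A[2][2] + B[2][1] = 8 + 7 = 15) = 1 (attained at k = 0)
  C[2][2] = min over k of (A[2][0] + B[0][2] = -5 + -5 = -10, A[2][1] + B[1][2] = 2 + 6 = 8, A[2][2] + B[2][2] = 8 + 10 = 18) = -10 (attained at k = 0)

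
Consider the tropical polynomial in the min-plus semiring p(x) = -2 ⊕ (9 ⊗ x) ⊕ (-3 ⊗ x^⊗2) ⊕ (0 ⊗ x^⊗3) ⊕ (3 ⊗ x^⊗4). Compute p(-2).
p(-2) = -7

A tropical monomial a ⊗ x^⊗i evaluates to a + i · x. Evaluating each term at x = -2:
  Term 0 contributes -2 + 0 · -2 = -2
  Term 1 contributes 9 + 1 · -2 = 7
  Term 2 contributes -3 + 2 · -2 = -7
  Term 3 contributes 0 + 3 · -2 = -6
  Term 4 contributes 3 + 4 · -2 = -5
p(-2) = ⊕ of these = min[-2, 7, -7, -6, -5] = -7.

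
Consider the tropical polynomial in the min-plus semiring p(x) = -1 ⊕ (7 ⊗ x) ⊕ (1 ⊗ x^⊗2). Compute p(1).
p(1) = -1

A tropical monomial a ⊗ x^⊗i evaluates to a + i · x. Evaluating each term at x = 1:
  Term 0 contributes -1 + 0 · 1 = -1
  Term 1 contributes 7 + 1 · 1 = 8
  Term 2 contributes 1 + 2 · 1 = 3
p(1) = ⊕ of these = min[-1, 8, 3] = -1.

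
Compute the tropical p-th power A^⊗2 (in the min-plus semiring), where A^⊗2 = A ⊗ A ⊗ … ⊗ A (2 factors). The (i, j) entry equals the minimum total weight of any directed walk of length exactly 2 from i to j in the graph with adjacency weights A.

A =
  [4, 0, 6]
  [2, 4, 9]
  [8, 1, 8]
A^⊗2 =
  [2, 4, 9]
  [6, 2, 8]
  [3, 5, 10]

Each entry (A^⊗2)_ij equals the minimum over all length-2 walks i = v_0 → v_1 → … → v_2 = j of Σ_t A[v_t][v_{t+1}]. For example, for (i, j) = (0, 2) we minimise over 3 possible intermediate vertex sequences; the minimum is 9, attained along the walk 0 → 1 → 2.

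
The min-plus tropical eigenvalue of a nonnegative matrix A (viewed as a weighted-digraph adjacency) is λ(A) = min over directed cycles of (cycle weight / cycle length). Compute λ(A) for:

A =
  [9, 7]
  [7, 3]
λ(A) = 3

Enumerate directed cycles and compute their means (weight / length). Sample:
  cycle 0 → 0: weight = 9, length = 1, mean = 9/1 ≈ 9.000
  cycle 1 → 1: weight = 3, length = 1, mean = 3/1 ≈ 3.000
  cycle 0 → 1 → 0: weight = 14, length = 2, mean = 14/2 ≈ 7.000
  cycle 1 → 0 → 1: weight = 14, length = 2, mean = 14/2 ≈ 7.000
Minimum mean = 3.000, attained e.g. along the cycle 1 → 1 with weight 3 and length 1. So λ(A) = 3/1 = 3.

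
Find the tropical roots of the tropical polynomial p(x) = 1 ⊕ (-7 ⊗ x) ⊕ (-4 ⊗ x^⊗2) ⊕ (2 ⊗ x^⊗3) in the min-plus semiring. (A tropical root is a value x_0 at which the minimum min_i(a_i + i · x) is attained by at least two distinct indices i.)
Roots: {-6, -3, 8}

Each tropical root is a break point of the lower envelope of the lines y = a_i + i · x (there are 4 lines, with slopes 0, 1, ..., 3). Only the lines that attain the minimum somewhere contribute to roots; other lines are dominated. Here the surviving (envelope) indices are i = 3, i = 2, i = 1, i = 0.
Intersections between consecutive envelope lines give the roots: for adjacent envelope indices i < j the intersection is x = (a_i − a_j) / (j − i). Reading off the sorted break points: {-6, -3, 8}.
Verification: at each break x_0, at least two indices attain the minimum of min_i(a_i + i · x_0).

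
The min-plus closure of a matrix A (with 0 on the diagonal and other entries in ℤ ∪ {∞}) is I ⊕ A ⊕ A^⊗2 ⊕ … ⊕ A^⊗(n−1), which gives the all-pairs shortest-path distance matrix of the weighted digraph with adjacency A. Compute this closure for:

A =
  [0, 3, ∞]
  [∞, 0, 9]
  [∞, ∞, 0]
Closure =
  [0, 3, 12]
  [∞, 0, 9]
  [∞, ∞, 0]

This is the Floyd-Warshall all-pairs shortest-path computation. For each intermediate vertex k = 0, 1, …, 2, update dist[i][j] ← min(dist[i][j], dist[i][k] + dist[k][j]). The final matrix gives, for each (i, j), the minimum total weight of any directed path from i to j (possibly empty when i = j).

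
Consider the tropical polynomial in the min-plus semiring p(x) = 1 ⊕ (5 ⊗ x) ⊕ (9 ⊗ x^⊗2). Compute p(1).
p(1) = 1

A tropical monomial a ⊗ x^⊗i evaluates to a + i · x. Evaluating each term at x = 1:
  Term 0 contributes 1 + 0 · 1 = 1
  Term 1 contributes 5 + 1 · 1 = 6
  Term 2 contributes 9 + 2 · 1 = 11
p(1) = ⊕ of these = min[1, 6, 11] = 1.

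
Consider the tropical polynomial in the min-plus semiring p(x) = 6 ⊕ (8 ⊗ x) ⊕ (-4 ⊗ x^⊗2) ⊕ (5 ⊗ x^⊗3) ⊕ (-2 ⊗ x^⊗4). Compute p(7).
p(7) = 6

A tropical monomial a ⊗ x^⊗i evaluates to a + i · x. Evaluating each term at x = 7:
  Term 0 contributes 6 + 0 · 7 = 6
  Term 1 contributes 8 + 1 · 7 = 15
  Term 2 contributes -4 + 2 · 7 = 10
  Term 3 contributes 5 + 3 · 7 = 26
  Term 4 contributes -2 + 4 · 7 = 26
p(7) = ⊕ of these = min[6, 15, 10, 26, 26] = 6.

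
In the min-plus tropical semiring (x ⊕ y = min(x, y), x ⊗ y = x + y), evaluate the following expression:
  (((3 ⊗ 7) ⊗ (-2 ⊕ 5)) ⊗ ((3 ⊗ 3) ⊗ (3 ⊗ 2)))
(((3 ⊗ 7) ⊗ (-2 ⊕ 5)) ⊗ ((3 ⊗ 3) ⊗ (3 ⊗ 2))) = 19

Expand innermost to outermost. Recall ⊕ takes the minimum of its arguments and ⊗ takes their sum. Working out the expression (((3 ⊗ 7) ⊗ (-2 ⊕ 5)) ⊗ ((3 ⊗ 3) ⊗ (3 ⊗ 2))) gives 19.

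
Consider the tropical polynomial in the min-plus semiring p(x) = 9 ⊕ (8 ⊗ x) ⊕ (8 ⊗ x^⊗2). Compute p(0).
p(0) = 8

A tropical monomial a ⊗ x^⊗i evaluates to a + i · x. Evaluating each term at x = 0:
  Term 0 contributes 9 + 0 · 0 = 9
  Term 1 contributes 8 + 1 · 0 = 8
  Term 2 contributes 8 + 2 · 0 = 8
p(0) = ⊕ of these = min[9, 8, 8] = 8.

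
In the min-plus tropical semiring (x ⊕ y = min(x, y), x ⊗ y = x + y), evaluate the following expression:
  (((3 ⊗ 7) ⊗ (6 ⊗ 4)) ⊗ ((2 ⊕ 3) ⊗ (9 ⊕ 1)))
(((3 ⊗ 7) ⊗ (6 ⊗ 4)) ⊗ ((2 ⊕ 3) ⊗ (9 ⊕ 1))) = 23

Expand innermost to outermost. Recall ⊕ takes the minimum of its arguments and ⊗ takes their sum. Working out the expression (((3 ⊗ 7) ⊗ (6 ⊗ 4)) ⊗ ((2 ⊕ 3) ⊗ (9 ⊕ 1))) gives 23.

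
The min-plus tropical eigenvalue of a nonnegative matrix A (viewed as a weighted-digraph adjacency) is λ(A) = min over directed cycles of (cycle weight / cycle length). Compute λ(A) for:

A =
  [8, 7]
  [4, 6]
λ(A) = 11/2

Enumerate directed cycles and compute their means (weight / length). Sample:
  cycle 0 → 0: weight = 8, length = 1, mean = 8/1 ≈ 8.000
  cycle 1 → 1: weight = 6, length = 1, mean = 6/1 ≈ 6.000
  cycle 0 → 1 → 0: weight = 11, length = 2, mean = 11/2 ≈ 5.500
  cycle 1 → 0 → 1: weight = 11, length = 2, mean = 11/2 ≈ 5.500
Minimum mean = 5.500, attained e.g. along the cycle 0 → 1 → 0 with weight 11 and length 2. So λ(A) = 11/2 = 11/2.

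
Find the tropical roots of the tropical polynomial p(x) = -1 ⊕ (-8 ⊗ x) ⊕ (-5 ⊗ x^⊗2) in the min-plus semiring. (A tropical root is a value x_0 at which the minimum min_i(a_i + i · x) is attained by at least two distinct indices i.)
Roots: {-3, 7}

Each tropical root is a break point of the lower envelope of the lines y = a_i + i · x (there are 3 lines, with slopes 0, 1, ..., 2). Only the lines that attain the minimum somewhere contribute to roots; other lines are dominated. Here the surviving (envelope) indices are i = 2, i = 1, i = 0.
Intersections between consecutive envelope lines give the roots: for adjacent envelope indices i < j the intersection is x = (a_i − a_j) / (j − i). Reading off the sorted break points: {-3, 7}.
Verification: at each break x_0, at least two indices attain the minimum of min_i(a_i + i · x_0).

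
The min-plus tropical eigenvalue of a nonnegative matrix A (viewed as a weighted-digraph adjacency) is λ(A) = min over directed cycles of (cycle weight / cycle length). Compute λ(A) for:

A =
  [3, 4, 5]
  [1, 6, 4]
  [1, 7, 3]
λ(A) = 5/2

Enumerate directed cycles and compute their means (weight / length). Sample:
  cycle 0 → 0: weight = 3, length = 1, mean = 3/1 ≈ 3.000
  cycle 1 → 1: weight = 6, length = 1, mean = 6/1 ≈ 6.000
  cycle 2 → 2: weight = 3, length = 1, mean = 3/1 ≈ 3.000
  cycle 0 → 1 → 0: weight = 5, length = 2, mean = 5/2 ≈ 2.500
  cycle 0 → 2 → 0: weight = 6, length = 2, mean = 6/2 ≈ 3.000
  cycle 1 → 0 → 1: weight = 5, length = 2, mean = 5/2 ≈ 2.500
Minimum mean = 2.500, attained e.g. along the cycle 0 → 1 → 0 with weight 5 and length 2. So λ(A) = 5/2 = 5/2.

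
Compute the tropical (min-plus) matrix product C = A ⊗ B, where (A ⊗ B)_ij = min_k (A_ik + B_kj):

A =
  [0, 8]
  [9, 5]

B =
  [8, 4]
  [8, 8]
A ⊗ B =
  [8, 4]
  [13, 13]

Apply the min-plus product entry-by-entry:
  C[0][0] = min over k of (A[0][0] + B[0][0] = 0 + 8 = 8, A[0][1] + B[1][0] = 8 + 8 = 16) = 8 (attained at k = 0)
  C[0][1] = min over k of (A[0][0] + B[0][1] = 0 + 4 = 4, A[0][1] + B[1][1] = 8 + 8 = 16) = 4 (attained at k = 0)
  C[1][0] = min over k of (A[1][0] + B[0][0] = 9 + 8 = 17, A[1][1] + B[1][0] = 5 + 8 = 13) = 13 (attained at k = 1)
  C[1][1] = min over k of (A[1][0] + B[0][1] = 9 + 4 = 13, A[1][1] + B[1][1] = 5 + 8 = 13) = 13 (attained at k = 0)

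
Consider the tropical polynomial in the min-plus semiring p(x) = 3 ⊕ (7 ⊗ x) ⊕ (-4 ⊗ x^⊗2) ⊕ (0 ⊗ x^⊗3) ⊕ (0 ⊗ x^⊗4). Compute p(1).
p(1) = -2

A tropical monomial a ⊗ x^⊗i evaluates to a + i · x. Evaluating each term at x = 1:
  Term 0 contributes 3 + 0 · 1 = 3
  Term 1 contributes 7 + 1 · 1 = 8
  Term 2 contributes -4 + 2 · 1 = -2
  Term 3 contributes 0 + 3 · 1 = 3
  Term 4 contributes 0 + 4 · 1 = 4
p(1) = ⊕ of these = min[3, 8, -2, 3, 4] = -2.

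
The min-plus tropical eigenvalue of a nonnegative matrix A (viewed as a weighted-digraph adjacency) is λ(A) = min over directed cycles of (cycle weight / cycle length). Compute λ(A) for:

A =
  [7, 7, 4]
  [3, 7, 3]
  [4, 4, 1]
λ(A) = 1

Enumerate directed cycles and compute their means (weight / length). Sample:
  cycle 0 → 0: weight = 7, length = 1, mean = 7/1 ≈ 7.000
  cycle 1 → 1: weight = 7, length = 1, mean = 7/1 ≈ 7.000
  cycle 2 → 2: weight = 1, length = 1, mean = 1/1 ≈ 1.000
  cycle 0 → 1 → 0: weight = 10, length = 2, mean = 10/2 ≈ 5.000
  cycle 0 → 2 → 0: weight = 8, length = 2, mean = 8/2 ≈ 4.000
  cycle 1 → 0 → 1: weight = 10, length = 2, mean = 10/2 ≈ 5.000
Minimum mean = 1.000, attained e.g. along the cycle 2 → 2 with weight 1 and length 1. So λ(A) = 1/1 = 1.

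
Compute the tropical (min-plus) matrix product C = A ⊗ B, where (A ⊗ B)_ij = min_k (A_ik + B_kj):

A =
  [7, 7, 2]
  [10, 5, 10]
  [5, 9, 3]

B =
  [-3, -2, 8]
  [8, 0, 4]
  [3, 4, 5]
A ⊗ B =
  [4, 5, 7]
  [7, 5, 9]
  [2, 3, 8]

Apply the min-plus product entry-by-entry:
  C[0][0] = min over k of (A[0][0] + B[0][0] = 7 + -3 = 4, A[0][1] + B[1][0] = 7 + 8 = 15, A[0][2] + B[2][0] = 2 + 3 = 5) = 4 (attained at k = 0)
  C[0][1] = min over k of (A[0][0] + B[0][1] = 7 + -2 = 5, A[0][1] + B[1][1] = 7 + 0 = 7, A[0][2] + B[2][1] = 2 + 4 = 6) = 5 (attained at k = 0)
  C[0][2] = min over k of (A[0][0] + B[0][2] = 7 + 8 = 15, A[0][1] + B[1][2] = 7 + 4 = 11, A[0][2] + B[2][2] = 2 + 5 = 7) = 7 (attained at k = 2)
  C[1][0] = min over k of (A[1][0] + B[0][0] = 10 + -3 = 7, A[1][1] + B[1][0] = 5 + 8 = 13, A[1][2] + B[2][0] = 10 + 3 = 13) = 7 (attained at k = 0)
  C[1][1] = min over k of (A[1][0] + B[0][1] = 10 + -2 = 8, A[1][1] + B[1][1] = 5 + 0 = 5, A[1][2] + B[2][1] = 10 + 4 = 14) = 5 (attained at k = 1)
  C[1][2] = min over k of (A[1][0] + B[0][2] = 10 + 8 = 18, A[1][1] + B[1][2] = 5 + 4 = 9, A[1][2] + B[2][2] = 10 + 5 = 15) = 9 (attained at k = 1)
  C[2][0] = min over k of (A[2][0] + B[0][0] = 5 + -3 = 2, A[2][1] + B[1][0] = 9 + 8 = 17, A[2][2] + B[2][0] = 3 + 3 = 6) = 2 (attained at k = 0)
  C[2][1] = min over k of (A[2][0] + B[0][1] = 5 + -2 = 3, A[2][1] + B[1][1] = 9 + 0 = 9, A[2][2] + B[2][1] = 3 + 4 = 7) = 3 (attained at k = 0)
  C[2][2] = min over k of (A[2][0] + B[0][2] = 5 + 8 = 13, A[2][1] + B[1][2] = 9 + 4 = 13, A[2][2] + B[2][2] = 3 + 5 = 8) = 8 (attained at k = 2)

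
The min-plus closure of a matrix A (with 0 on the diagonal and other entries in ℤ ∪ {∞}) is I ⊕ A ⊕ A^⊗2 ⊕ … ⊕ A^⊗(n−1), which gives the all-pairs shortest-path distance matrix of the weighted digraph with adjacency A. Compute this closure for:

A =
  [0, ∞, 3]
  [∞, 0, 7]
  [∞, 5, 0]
Closure =
  [0, 8, 3]
  [∞, 0, 7]
  [∞, 5, 0]

This is the Floyd-Warshall all-pairs shortest-path computation. For each intermediate vertex k = 0, 1, …, 2, update dist[i][j] ← min(dist[i][j], dist[i][k] + dist[k][j]). The final matrix gives, for each (i, j), the minimum total weight of any directed path from i to j (possibly empty when i = j).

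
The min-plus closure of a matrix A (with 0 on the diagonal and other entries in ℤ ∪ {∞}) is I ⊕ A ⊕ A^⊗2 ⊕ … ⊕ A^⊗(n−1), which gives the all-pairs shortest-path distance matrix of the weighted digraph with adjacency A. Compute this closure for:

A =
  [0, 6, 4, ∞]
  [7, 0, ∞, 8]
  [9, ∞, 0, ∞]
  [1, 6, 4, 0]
Closure =
  [0, 6, 4, 14]
  [7, 0, 11, 8]
  [9, 15, 0, 23]
  [1, 6, 4, 0]

This is the Floyd-Warshall all-pairs shortest-path computation. For each intermediate vertex k = 0, 1, …, 3, update dist[i][j] ← min(dist[i][j], dist[i][k] + dist[k][j]). The final matrix gives, for each (i, j), the minimum total weight of any directed path from i to j (possibly empty when i = j).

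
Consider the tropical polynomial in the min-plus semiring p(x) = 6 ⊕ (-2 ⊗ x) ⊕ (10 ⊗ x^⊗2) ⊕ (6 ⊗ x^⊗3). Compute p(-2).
p(-2) = -4

A tropical monomial a ⊗ x^⊗i evaluates to a + i · x. Evaluating each term at x = -2:
  Term 0 contributes 6 + 0 · -2 = 6
  Term 1 contributes -2 + 1 · -2 = -4
  Term 2 contributes 10 + 2 · -2 = 6
  Term 3 contributes 6 + 3 · -2 = 0
p(-2) = ⊕ of these = min[6, -4, 6, 0] = -4.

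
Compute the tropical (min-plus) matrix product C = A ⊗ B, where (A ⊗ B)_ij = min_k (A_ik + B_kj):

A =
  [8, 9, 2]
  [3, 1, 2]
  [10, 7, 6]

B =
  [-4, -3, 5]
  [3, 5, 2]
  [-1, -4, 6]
A ⊗ B =
  [1, -2, 8]
  [-1, -2, 3]
  [5, 2, 9]

Apply the min-plus product entry-by-entry:
  C[0][0] = min over k of (A[0][0] + B[0][0] = 8 + -4 = 4, A[0][1] + B[1][0] = 9 + 3 = 12, A[0][2] + B[2][0] = 2 + -1 = 1) = 1 (attained at k = 2)
  C[0][1] = min over k of (A[0][0] + B[0][1] = 8 + -3 = 5, A[0][1] + B[1][1] = 9 + 5 = 14, A[0][2] + B[2][1] = 2 + -4 = -2) = -2 (attained at k = 2)
  C[0][2] = min over k of (A[0][0] + B[0][2] = 8 + 5 = 13, A[0][1] + B[1][2] = 9 + 2 = 11, A[0][2] + B[2][2] = 2 + 6 = 8) = 8 (attained at k = 2)
  C[1][0] = min over k of (A[1][0] + B[0][0] = 3 + -4 = -1, A[1][1] + B[1][0] = 1 + 3 = 4, A[1][2] + B[2][0] = 2 + -1 = 1) = -1 (attained at k = 0)
  C[1][1] = min over k of (A[1][0] + B[0][1] = 3 + -3 = 0, A[1][1] + B[1][1] = 1 + 5 = 6, A[1][2] + B[2][1] = 2 + -4 = -2) = -2 (attained at k = 2)
  C[1][2] = min over k of (A[1][0] + B[0][2] = 3 + 5 = 8, A[1][1] + B[1][2] = 1 + 2 = 3, A[1][2] + B[2][2] = 2 + 6 = 8) = 3 (attained at k = 1)
  C[2][0] = min over k of (A[2][0] + B[0][0] = 10 + -4 = 6, A[2][1] + B[1][0] = 7 + 3 = 10, A[2][2] + B[2][0] = 6 + -1 = 5) = 5 (attained at k = 2)
  C[2][1] = min over k of (A[2][0] + B[0][1] = 10 + -3 = 7, A[2][1] + B[1][1] = 7 + 5 = 12, A[2][2] + B[2][1] = 6 + -4 = 2) = 2 (attained at k = 2)
  C[2][2] = min over k of (A[2][0] + B[0][2] = 10 + 5 = 15, A[2][1] + B[1][2] = 7 + 2 = 9, A[2][2] + B[2][2] = 6 + 6 = 12) = 9 (attained at k = 1)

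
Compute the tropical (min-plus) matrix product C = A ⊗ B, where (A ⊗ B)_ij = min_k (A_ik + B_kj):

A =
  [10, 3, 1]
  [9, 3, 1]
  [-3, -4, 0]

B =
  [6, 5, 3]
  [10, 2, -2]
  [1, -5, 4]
A ⊗ B =
  [2, -4, 1]
  [2, -4, 1]
  [1, -5, -6]

Apply the min-plus product entry-by-entry:
  C[0][0] = min over k of (A[0][0] + B[0][0] = 10 + 6 = 16, A[0][1] + B[1][0] = 3 + 10 = 13, A[0][2] + B[2][0] = 1 + 1 = 2) = 2 (attained at k = 2)
  C[0][1] = min over k of (A[0][0] + B[0][1] = 10 + 5 = 15, A[0][1] + B[1][1] = 3 + 2 = 5, A[0][2] + B[2][1] = 1 + -5 = -4) = -4 (attained at k = 2)
  C[0][2] = min over k of (A[0][0] + B[0][2] = 10 + 3 = 13, A[0][1] + B[1][2] = 3 + -2 = 1, A[0][2] + B[2][2] = 1 + 4 = 5) = 1 (attained at k = 1)
  C[1][0] = min over k of (A[1][0] + B[0][0] = 9 + 6 = 15, A[1][1] + B[1][0] = 3 + 10 = 13, A[1][2] + B[2][0] = 1 + 1 = 2) = 2 (attained at k = 2)
  C[1][1] = min over k of (A[1][0] + B[0][1] = 9 + 5 = 14, A[1][1] + B[1][1] = 3 + 2 = 5, A[1][2] + B[2][1] = 1 + -5 = -4) = -4 (attained at k = 2)
  C[1][2] = min over k of (A[1][0] + B[0][2] = 9 + 3 = 12, A[1][1] + B[1][2] = 3 + -2 = 1, A[1][2] + B[2][2] = 1 + 4 = 5) = 1 (attained at k = 1)
  C[2][0] = min over k of (A[2][0] + B[0][0] = -3 + 6 = 3, A[2][1] + B[1][0] = -4 + 10 = 6, A[2][2] + B[2][0] = 0 + 1 = 1) = 1 (attained at k = 2)
  C[2][1] = min over k of (A[2][0] + B[0][1] = -3 + 5 = 2, A[2][1] + B[1][1] = -4 + 2 = -2, A[2][2] + B[2][1] = 0 + -5 = -5) = -5 (attained at k = 2)
  C[2][2] = min over k of (A[2][0] + B[0][2] = -3 + 3 = 0, A[2][1] + B[1][2] = -4 + -2 = -6, A[2][2] + B[2][2] = 0 + 4 = 4) = -6 (attained at k = 1)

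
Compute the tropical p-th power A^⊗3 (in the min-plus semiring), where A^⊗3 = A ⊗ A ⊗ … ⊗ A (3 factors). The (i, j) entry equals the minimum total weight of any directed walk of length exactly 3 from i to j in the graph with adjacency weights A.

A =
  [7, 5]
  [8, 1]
A^⊗3 =
  [14, 7]
  [10, 3]

Each entry (A^⊗3)_ij equals the minimum over all length-3 walks i = v_0 → v_1 → … → v_3 = j of Σ_t A[v_t][v_{t+1}]. For example, for (i, j) = (0, 1) we minimise over 4 possible intermediate vertex sequences; the minimum is 7, attained along the walk 0 → 1 → 1 → 1.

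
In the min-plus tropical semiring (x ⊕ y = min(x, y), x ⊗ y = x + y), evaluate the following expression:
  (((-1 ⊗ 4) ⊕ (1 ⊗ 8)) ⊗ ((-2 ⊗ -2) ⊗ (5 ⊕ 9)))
(((-1 ⊗ 4) ⊕ (1 ⊗ 8)) ⊗ ((-2 ⊗ -2) ⊗ (5 ⊕ 9))) = 4

Expand innermost to outermost. Recall ⊕ takes the minimum of its arguments and ⊗ takes their sum. Working out the expression (((-1 ⊗ 4) ⊕ (1 ⊗ 8)) ⊗ ((-2 ⊗ -2) ⊗ (5 ⊕ 9))) gives 4.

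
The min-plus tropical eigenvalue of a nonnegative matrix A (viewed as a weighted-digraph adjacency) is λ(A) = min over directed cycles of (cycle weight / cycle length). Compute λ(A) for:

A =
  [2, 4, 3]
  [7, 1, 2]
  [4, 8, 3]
λ(A) = 1

Enumerate directed cycles and compute their means (weight / length). Sample:
  cycle 0 → 0: weight = 2, length = 1, mean = 2/1 ≈ 2.000
  cycle 1 → 1: weight = 1, length = 1, mean = 1/1 ≈ 1.000
  cycle 2 → 2: weight = 3, length = 1, mean = 3/1 ≈ 3.000
  cycle 0 → 1 → 0: weight = 11, length = 2, mean = 11/2 ≈ 5.500
  cycle 0 → 2 → 0: weight = 7, length = 2, mean = 7/2 ≈ 3.500
  cycle 1 → 0 → 1: weight = 11, length = 2, mean = 11/2 ≈ 5.500
Minimum mean = 1.000, attained e.g. along the cycle 1 → 1 with weight 1 and length 1. So λ(A) = 1/1 = 1.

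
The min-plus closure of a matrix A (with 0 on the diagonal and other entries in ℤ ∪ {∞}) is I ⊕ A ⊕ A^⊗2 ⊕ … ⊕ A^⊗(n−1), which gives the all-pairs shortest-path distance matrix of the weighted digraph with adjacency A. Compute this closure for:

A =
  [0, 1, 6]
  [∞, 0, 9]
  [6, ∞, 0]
Closure =
  [0, 1, 6]
  [15, 0, 9]
  [6, 7, 0]

This is the Floyd-Warshall all-pairs shortest-path computation. For each intermediate vertex k = 0, 1, …, 2, update dist[i][j] ← min(dist[i][j], dist[i][k] + dist[k][j]). The final matrix gives, for each (i, j), the minimum total weight of any directed path from i to j (possibly empty when i = j).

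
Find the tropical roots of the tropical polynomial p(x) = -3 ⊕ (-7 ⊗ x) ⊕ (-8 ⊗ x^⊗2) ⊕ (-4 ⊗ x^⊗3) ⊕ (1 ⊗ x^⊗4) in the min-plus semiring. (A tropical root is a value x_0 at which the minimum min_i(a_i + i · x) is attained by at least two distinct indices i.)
Roots: {-5, -4, 1, 4}

Each tropical root is a break point of the lower envelope of the lines y = a_i + i · x (there are 5 lines, with slopes 0, 1, ..., 4). Only the lines that attain the minimum somewhere contribute to roots; other lines are dominated. Here the surviving (envelope) indices are i = 4, i = 3, i = 2, i = 1, i = 0.
Intersections between consecutive envelope lines give the roots: for adjacent envelope indices i < j the intersection is x = (a_i − a_j) / (j − i). Reading off the sorted break points: {-5, -4, 1, 4}.
Verification: at each break x_0, at least two indices attain the minimum of min_i(a_i + i · x_0).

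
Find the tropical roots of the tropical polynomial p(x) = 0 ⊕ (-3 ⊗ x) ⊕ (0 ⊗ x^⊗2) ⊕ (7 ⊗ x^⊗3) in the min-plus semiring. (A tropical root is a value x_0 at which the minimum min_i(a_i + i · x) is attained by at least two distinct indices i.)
Roots: {-7, -3, 3}

Each tropical root is a break point of the lower envelope of the lines y = a_i + i · x (there are 4 lines, with slopes 0, 1, ..., 3). Only the lines that attain the minimum somewhere contribute to roots; other lines are dominated. Here the surviving (envelope) indices are i = 3, i = 2, i = 1, i = 0.
Intersections between consecutive envelope lines give the roots: for adjacent envelope indices i < j the intersection is x = (a_i − a_j) / (j − i). Reading off the sorted break points: {-7, -3, 3}.
Verification: at each break x_0, at least two indices attain the minimum of min_i(a_i + i · x_0).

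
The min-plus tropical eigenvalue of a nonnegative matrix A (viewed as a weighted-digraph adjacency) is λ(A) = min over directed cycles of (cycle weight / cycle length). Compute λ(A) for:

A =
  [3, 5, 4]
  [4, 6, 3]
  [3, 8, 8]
λ(A) = 3

Enumerate directed cycles and compute their means (weight / length). Sample:
  cycle 0 → 0: weight = 3, length = 1, mean = 3/1 ≈ 3.000
  cycle 1 → 1: weight = 6, length = 1, mean = 6/1 ≈ 6.000
  cycle 2 → 2: weight = 8, length = 1, mean = 8/1 ≈ 8.000
  cycle 0 → 1 → 0: weight = 9, length = 2, mean = 9/2 ≈ 4.500
  cycle 0 → 2 → 0: weight = 7, length = 2, mean = 7/2 ≈ 3.500
  cycle 1 → 0 → 1: weight = 9, length = 2, mean = 9/2 ≈ 4.500
Minimum mean = 3.000, attained e.g. along the cycle 0 → 0 with weight 3 and length 1. So λ(A) = 3/1 = 3.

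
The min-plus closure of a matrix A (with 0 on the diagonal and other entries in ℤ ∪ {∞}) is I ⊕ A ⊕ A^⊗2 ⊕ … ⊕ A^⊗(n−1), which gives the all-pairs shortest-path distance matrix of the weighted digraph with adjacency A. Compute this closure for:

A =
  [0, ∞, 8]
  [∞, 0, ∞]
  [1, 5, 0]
Closure =
  [0, 13, 8]
  [∞, 0, ∞]
  [1, 5, 0]

This is the Floyd-Warshall all-pairs shortest-path computation. For each intermediate vertex k = 0, 1, …, 2, update dist[i][j] ← min(dist[i][j], dist[i][k] + dist[k][j]). The final matrix gives, for each (i, j), the minimum total weight of any directed path from i to j (possibly empty when i = j).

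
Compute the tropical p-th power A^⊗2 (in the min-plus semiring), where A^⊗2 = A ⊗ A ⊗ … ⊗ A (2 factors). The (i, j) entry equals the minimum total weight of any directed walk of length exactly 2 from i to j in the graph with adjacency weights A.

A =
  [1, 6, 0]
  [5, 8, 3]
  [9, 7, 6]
A^⊗2 =
  [2, 7, 1]
  [6, 10, 5]
  [10, 13, 9]

Each entry (A^⊗2)_ij equals the minimum over all length-2 walks i = v_0 → v_1 → … → v_2 = j of Σ_t A[v_t][v_{t+1}]. For example, for (i, j) = (0, 2) we minimise over 3 possible intermediate vertex sequences; the minimum is 1, attained along the walk 0 → 0 → 2.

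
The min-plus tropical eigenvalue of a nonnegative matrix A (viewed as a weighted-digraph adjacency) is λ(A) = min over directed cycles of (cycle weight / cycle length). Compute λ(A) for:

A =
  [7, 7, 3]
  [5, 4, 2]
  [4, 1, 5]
λ(A) = 3/2

Enumerate directed cycles and compute their means (weight / length). Sample:
  cycle 0 → 0: weight = 7, length = 1, mean = 7/1 ≈ 7.000
  cycle 1 → 1: weight = 4, length = 1, mean = 4/1 ≈ 4.000
  cycle 2 → 2: weight = 5, length = 1, mean = 5/1 ≈ 5.000
  cycle 0 → 1 → 0: weight = 12, length = 2, mean = 12/2 ≈ 6.000
  cycle 0 → 2 → 0: weight = 7, length = 2, mean = 7/2 ≈ 3.500
  cycle 1 → 0 → 1: weight = 12, length = 2, mean = 12/2 ≈ 6.000
Minimum mean = 1.500, attained e.g. along the cycle 1 → 2 → 1 with weight 3 and length 2. So λ(A) = 3/2 = 3/2.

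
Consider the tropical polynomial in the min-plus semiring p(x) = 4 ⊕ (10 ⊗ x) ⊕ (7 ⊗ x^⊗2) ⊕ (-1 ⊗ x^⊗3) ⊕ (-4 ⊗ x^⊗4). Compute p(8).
p(8) = 4

A tropical monomial a ⊗ x^⊗i evaluates to a + i · x. Evaluating each term at x = 8:
  Term 0 contributes 4 + 0 · 8 = 4
  Term 1 contributes 10 + 1 · 8 = 18
  Term 2 contributes 7 + 2 · 8 = 23
  Term 3 contributes -1 + 3 · 8 = 23
  Term 4 contributes -4 + 4 · 8 = 28
p(8) = ⊕ of these = min[4, 18, 23, 23, 28] = 4.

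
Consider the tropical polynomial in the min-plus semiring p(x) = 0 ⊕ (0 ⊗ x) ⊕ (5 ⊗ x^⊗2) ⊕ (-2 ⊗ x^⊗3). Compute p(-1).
p(-1) = -5

A tropical monomial a ⊗ x^⊗i evaluates to a + i · x. Evaluating each term at x = -1:
  Term 0 contributes 0 + 0 · -1 = 0
  Term 1 contributes 0 + 1 · -1 = -1
  Term 2 contributes 5 + 2 · -1 = 3
  Term 3 contributes -2 + 3 · -1 = -5
p(-1) = ⊕ of these = min[0, -1, 3, -5] = -5.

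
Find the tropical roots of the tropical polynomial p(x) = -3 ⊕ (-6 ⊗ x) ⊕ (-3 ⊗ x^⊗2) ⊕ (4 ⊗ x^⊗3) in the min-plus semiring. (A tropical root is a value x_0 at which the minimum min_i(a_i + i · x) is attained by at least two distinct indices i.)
Roots: {-7, -3, 3}

Each tropical root is a break point of the lower envelope of the lines y = a_i + i · x (there are 4 lines, with slopes 0, 1, ..., 3). Only the lines that attain the minimum somewhere contribute to roots; other lines are dominated. Here the surviving (envelope) indices are i = 3, i = 2, i = 1, i = 0.
Intersections between consecutive envelope lines give the roots: for adjacent envelope indices i < j the intersection is x = (a_i − a_j) / (j − i). Reading off the sorted break points: {-7, -3, 3}.
Verification: at each break x_0, at least two indices attain the minimum of min_i(a_i + i · x_0).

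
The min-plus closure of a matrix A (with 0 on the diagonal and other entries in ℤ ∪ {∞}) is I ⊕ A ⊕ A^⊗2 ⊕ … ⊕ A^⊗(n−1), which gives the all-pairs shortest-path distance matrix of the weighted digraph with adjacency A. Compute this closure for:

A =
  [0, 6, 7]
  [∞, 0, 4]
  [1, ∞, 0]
Closure =
  [0, 6, 7]
  [5, 0, 4]
  [1, 7, 0]

This is the Floyd-Warshall all-pairs shortest-path computation. For each intermediate vertex k = 0, 1, …, 2, update dist[i][j] ← min(dist[i][j], dist[i][k] + dist[k][j]). The final matrix gives, for each (i, j), the minimum total weight of any directed path from i to j (possibly empty when i = j).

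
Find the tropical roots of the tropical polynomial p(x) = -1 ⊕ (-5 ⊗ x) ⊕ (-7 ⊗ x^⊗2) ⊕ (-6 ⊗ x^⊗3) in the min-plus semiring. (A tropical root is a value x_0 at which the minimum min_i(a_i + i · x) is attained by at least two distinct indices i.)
Roots: {-1, 2, 4}

Each tropical root is a break point of the lower envelope of the lines y = a_i + i · x (there are 4 lines, with slopes 0, 1, ..., 3). Only the lines that attain the minimum somewhere contribute to roots; other lines are dominated. Here the surviving (envelope) indices are i = 3, i = 2, i = 1, i = 0.
Intersections between consecutive envelope lines give the roots: for adjacent envelope indices i < j the intersection is x = (a_i − a_j) / (j − i). Reading off the sorted break points: {-1, 2, 4}.
Verification: at each break x_0, at least two indices attain the minimum of min_i(a_i + i · x_0).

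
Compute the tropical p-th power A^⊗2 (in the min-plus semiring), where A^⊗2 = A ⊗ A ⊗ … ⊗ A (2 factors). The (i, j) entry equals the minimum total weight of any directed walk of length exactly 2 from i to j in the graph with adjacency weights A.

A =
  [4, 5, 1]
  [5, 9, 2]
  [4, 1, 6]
A^⊗2 =
  [5, 2, 5]
  [6, 3, 6]
  [6, 7, 3]

Each entry (A^⊗2)_ij equals the minimum over all length-2 walks i = v_0 → v_1 → … → v_2 = j of Σ_t A[v_t][v_{t+1}]. For example, for (i, j) = (0, 2) we minimise over 3 possible intermediate vertex sequences; the minimum is 5, attained along the walk 0 → 0 → 2.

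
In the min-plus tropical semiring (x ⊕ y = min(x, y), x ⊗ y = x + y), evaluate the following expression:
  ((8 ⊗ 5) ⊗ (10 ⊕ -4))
((8 ⊗ 5) ⊗ (10 ⊕ -4)) = 9

Expand innermost to outermost. Recall ⊕ takes the minimum of its arguments and ⊗ takes their sum. Working out the expression ((8 ⊗ 5) ⊗ (10 ⊕ -4)) gives 9.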